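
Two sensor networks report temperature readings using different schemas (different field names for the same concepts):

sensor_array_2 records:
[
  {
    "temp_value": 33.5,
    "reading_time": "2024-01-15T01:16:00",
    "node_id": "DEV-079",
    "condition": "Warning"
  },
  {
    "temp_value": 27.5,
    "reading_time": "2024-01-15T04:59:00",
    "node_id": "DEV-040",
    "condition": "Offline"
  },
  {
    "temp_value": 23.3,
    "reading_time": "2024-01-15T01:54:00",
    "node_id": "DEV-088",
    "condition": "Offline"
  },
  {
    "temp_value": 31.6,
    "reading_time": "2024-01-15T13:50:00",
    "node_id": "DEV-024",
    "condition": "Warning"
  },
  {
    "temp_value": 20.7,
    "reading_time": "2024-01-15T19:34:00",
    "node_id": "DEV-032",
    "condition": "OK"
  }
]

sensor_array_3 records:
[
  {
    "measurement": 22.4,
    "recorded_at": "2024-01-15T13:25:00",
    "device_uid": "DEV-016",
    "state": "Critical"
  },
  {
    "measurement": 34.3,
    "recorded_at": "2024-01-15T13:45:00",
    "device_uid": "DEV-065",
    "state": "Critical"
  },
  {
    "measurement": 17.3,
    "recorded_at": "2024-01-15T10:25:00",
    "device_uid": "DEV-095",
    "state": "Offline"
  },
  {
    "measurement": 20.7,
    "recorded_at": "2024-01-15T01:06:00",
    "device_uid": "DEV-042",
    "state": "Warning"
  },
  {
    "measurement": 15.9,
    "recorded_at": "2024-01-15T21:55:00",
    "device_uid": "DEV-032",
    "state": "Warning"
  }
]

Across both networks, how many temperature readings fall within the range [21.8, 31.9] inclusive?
4

Schema mapping: "temp_value" (sensor_array_2) = "measurement" (sensor_array_3) = temperature

Readings in [21.8, 31.9] from sensor_array_2: 3
Readings in [21.8, 31.9] from sensor_array_3: 1

Total count: 3 + 1 = 4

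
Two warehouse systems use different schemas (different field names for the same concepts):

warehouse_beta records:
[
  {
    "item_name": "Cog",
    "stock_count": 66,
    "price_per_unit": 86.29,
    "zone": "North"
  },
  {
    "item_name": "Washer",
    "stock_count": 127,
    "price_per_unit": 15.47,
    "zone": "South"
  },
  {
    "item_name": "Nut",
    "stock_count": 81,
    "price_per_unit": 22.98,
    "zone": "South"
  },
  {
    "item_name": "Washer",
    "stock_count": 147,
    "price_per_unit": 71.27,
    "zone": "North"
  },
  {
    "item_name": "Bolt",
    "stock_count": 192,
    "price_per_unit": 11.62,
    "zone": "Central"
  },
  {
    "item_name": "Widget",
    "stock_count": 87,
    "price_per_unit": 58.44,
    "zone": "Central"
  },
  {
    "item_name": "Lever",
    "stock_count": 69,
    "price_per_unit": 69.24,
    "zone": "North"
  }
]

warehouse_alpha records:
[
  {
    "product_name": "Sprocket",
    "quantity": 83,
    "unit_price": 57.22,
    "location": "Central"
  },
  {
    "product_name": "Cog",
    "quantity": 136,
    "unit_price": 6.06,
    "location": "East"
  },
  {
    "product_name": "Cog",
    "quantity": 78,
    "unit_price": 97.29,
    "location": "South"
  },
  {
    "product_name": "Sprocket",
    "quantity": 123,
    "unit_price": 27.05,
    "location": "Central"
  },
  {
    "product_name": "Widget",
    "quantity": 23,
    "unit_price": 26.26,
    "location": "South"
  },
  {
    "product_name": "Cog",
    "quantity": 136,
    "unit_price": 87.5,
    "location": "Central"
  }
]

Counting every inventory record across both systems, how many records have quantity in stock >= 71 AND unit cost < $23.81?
4

Schema mappings:
- "stock_count" (warehouse_beta) = "quantity" (warehouse_alpha) = quantity
- "price_per_unit" (warehouse_beta) = "unit_price" (warehouse_alpha) = unit cost

Records meeting both conditions in warehouse_beta: 3
Records meeting both conditions in warehouse_alpha: 1

Total: 3 + 1 = 4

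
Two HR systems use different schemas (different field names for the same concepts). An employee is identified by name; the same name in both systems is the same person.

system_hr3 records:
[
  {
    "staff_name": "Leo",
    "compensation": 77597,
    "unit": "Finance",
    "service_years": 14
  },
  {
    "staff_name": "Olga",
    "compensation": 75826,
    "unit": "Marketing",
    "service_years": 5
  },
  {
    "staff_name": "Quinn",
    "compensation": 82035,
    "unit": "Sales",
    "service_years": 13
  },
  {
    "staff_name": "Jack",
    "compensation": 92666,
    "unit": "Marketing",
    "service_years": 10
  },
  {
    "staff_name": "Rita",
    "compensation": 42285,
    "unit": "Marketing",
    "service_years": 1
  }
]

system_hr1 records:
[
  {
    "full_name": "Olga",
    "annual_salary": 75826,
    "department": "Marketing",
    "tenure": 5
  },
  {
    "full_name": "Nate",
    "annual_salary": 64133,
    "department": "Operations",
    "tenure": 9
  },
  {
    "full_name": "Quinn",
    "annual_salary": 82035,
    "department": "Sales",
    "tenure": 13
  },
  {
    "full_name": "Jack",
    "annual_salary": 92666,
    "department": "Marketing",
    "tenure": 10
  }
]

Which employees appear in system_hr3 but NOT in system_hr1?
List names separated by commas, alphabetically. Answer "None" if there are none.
Leo, Rita

Schema mapping: "staff_name" (system_hr3) = "full_name" (system_hr1) = employee name

Names in system_hr3: ['Jack', 'Leo', 'Olga', 'Quinn', 'Rita']
Names in system_hr1: ['Jack', 'Nate', 'Olga', 'Quinn']

In system_hr3 but not system_hr1: ['Leo', 'Rita']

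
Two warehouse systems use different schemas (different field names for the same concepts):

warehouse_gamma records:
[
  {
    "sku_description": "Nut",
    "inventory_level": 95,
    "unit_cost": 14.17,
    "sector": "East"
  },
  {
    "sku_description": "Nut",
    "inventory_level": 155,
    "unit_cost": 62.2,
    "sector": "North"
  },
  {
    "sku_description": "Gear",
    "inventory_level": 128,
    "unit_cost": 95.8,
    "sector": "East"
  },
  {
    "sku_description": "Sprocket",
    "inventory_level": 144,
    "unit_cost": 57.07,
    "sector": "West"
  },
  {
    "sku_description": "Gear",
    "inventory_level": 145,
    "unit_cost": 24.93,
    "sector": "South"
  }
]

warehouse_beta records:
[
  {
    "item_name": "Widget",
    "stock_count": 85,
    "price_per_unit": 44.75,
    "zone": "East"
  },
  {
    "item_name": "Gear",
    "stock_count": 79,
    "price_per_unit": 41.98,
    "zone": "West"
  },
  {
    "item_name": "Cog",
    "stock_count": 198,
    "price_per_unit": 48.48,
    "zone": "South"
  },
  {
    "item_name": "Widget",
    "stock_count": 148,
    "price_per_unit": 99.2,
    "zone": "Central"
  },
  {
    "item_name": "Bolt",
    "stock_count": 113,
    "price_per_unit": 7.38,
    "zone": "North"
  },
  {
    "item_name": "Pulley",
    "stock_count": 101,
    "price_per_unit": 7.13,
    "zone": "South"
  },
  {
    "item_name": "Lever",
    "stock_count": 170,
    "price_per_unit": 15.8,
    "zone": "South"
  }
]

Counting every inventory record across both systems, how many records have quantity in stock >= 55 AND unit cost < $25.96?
5

Schema mappings:
- "inventory_level" (warehouse_gamma) = "stock_count" (warehouse_beta) = quantity
- "unit_cost" (warehouse_gamma) = "price_per_unit" (warehouse_beta) = unit cost

Records meeting both conditions in warehouse_gamma: 2
Records meeting both conditions in warehouse_beta: 3

Total: 2 + 3 = 5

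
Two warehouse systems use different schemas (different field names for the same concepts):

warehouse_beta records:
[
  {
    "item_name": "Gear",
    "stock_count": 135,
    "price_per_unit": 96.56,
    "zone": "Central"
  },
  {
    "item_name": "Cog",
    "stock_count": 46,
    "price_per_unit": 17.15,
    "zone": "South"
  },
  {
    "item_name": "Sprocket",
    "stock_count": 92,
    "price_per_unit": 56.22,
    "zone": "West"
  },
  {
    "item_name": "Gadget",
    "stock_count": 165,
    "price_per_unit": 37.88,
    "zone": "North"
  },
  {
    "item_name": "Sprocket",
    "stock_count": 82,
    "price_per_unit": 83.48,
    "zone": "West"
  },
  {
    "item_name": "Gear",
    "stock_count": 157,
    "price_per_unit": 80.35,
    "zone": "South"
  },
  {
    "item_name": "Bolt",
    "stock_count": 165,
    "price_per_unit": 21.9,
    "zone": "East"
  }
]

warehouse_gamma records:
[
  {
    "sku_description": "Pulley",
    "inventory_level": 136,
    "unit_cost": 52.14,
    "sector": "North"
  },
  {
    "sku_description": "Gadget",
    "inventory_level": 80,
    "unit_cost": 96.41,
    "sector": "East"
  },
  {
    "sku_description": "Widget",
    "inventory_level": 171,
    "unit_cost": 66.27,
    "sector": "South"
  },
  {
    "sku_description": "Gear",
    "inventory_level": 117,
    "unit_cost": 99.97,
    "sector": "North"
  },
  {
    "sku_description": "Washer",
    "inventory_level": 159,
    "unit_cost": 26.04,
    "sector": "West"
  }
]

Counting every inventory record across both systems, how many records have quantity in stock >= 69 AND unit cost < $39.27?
3

Schema mappings:
- "stock_count" (warehouse_beta) = "inventory_level" (warehouse_gamma) = quantity
- "price_per_unit" (warehouse_beta) = "unit_cost" (warehouse_gamma) = unit cost

Records meeting both conditions in warehouse_beta: 2
Records meeting both conditions in warehouse_gamma: 1

Total: 2 + 1 = 3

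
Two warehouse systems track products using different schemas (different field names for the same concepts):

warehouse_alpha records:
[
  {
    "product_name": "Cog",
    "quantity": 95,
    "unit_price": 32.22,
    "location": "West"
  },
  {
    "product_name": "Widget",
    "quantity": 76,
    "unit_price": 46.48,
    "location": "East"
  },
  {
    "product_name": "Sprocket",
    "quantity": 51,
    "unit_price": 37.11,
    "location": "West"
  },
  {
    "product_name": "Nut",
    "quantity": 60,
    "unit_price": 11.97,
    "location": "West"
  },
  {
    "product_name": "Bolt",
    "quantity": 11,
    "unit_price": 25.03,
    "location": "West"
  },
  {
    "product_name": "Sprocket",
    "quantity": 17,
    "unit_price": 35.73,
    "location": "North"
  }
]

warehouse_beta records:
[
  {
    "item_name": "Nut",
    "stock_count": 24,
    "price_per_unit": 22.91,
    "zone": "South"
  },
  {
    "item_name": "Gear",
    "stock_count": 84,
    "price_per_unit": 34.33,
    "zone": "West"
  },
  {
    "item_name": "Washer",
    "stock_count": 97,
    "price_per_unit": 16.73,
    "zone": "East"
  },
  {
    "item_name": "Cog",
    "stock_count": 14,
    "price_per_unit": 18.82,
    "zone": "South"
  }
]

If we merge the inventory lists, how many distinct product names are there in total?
7

Schema mapping: "product_name" (warehouse_alpha) = "item_name" (warehouse_beta) = product name

Products in warehouse_alpha: ['Bolt', 'Cog', 'Nut', 'Sprocket', 'Widget']
Products in warehouse_beta: ['Cog', 'Gear', 'Nut', 'Washer']

Union (unique products): ['Bolt', 'Cog', 'Gear', 'Nut', 'Sprocket', 'Washer', 'Widget']
Count: 7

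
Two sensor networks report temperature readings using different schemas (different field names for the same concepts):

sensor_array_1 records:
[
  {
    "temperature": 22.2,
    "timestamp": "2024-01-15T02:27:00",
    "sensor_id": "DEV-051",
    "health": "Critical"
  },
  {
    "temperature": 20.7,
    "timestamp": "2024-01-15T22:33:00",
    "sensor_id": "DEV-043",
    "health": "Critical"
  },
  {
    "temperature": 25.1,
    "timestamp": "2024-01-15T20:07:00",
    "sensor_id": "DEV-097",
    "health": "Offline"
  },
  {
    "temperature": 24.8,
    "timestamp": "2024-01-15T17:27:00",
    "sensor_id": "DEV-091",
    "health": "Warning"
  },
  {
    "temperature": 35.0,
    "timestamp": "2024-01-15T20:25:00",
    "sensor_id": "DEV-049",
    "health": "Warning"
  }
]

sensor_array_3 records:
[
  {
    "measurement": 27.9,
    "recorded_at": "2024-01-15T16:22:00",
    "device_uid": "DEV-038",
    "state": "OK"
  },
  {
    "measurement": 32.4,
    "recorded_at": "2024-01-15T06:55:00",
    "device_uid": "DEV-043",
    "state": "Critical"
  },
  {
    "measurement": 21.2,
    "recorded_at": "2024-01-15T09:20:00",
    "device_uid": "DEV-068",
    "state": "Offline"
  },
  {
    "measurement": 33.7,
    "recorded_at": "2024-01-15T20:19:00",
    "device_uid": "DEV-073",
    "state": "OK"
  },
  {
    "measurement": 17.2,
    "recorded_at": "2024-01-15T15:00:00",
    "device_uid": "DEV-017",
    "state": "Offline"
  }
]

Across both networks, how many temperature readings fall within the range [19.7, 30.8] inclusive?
6

Schema mapping: "temperature" (sensor_array_1) = "measurement" (sensor_array_3) = temperature

Readings in [19.7, 30.8] from sensor_array_1: 4
Readings in [19.7, 30.8] from sensor_array_3: 2

Total count: 4 + 2 = 6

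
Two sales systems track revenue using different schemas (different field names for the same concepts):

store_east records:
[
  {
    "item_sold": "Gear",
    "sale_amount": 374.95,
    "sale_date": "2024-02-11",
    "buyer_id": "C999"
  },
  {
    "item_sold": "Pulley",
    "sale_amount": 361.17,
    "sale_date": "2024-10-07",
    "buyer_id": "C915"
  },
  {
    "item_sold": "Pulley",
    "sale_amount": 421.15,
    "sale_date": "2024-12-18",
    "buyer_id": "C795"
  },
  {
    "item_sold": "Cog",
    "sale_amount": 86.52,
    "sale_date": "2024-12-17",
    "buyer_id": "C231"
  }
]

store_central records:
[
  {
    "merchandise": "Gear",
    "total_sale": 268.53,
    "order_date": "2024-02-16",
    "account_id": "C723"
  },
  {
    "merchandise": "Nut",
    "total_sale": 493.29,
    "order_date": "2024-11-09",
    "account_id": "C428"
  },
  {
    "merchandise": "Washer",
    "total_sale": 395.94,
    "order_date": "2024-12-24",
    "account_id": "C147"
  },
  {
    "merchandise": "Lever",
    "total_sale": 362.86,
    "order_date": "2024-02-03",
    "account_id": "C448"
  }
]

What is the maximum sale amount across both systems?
493.29

Reconcile: "sale_amount" (store_east) = "total_sale" (store_central) = sale amount

Maximum in store_east: 421.15
Maximum in store_central: 493.29

Overall maximum: max(421.15, 493.29) = 493.29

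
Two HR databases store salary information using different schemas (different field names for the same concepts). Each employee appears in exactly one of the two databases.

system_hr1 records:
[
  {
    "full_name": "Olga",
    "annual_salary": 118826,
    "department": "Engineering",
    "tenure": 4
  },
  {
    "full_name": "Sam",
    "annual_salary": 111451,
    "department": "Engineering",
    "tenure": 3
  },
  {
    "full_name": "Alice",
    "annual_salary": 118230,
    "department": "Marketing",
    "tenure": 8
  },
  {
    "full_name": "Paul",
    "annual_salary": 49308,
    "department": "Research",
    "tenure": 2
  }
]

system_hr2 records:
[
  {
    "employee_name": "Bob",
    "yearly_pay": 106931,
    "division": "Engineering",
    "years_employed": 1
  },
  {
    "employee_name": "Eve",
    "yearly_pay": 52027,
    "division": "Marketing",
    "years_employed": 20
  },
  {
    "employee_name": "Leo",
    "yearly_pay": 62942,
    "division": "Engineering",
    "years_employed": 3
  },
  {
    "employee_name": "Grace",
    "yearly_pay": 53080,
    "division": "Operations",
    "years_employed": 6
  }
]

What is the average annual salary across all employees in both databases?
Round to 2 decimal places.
84099.38

Schema mapping: "annual_salary" (system_hr1) = "yearly_pay" (system_hr2) = annual salary

All salaries: [118826, 111451, 118230, 49308, 106931, 52027, 62942, 53080]
Sum: 672795
Count: 8
Average: 672795 / 8 = 84099.38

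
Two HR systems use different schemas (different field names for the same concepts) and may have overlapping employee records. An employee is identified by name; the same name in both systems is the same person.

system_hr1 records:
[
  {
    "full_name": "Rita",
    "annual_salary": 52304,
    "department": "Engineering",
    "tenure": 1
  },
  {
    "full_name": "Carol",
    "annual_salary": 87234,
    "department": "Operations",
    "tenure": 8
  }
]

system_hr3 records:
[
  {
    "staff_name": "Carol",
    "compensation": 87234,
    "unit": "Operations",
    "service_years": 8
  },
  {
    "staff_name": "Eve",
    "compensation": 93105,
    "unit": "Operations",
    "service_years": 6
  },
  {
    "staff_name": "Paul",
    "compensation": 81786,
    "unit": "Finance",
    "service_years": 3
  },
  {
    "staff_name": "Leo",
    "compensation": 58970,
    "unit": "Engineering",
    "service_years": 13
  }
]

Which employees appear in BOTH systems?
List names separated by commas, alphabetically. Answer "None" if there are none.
Carol

Schema mapping: "full_name" (system_hr1) = "staff_name" (system_hr3) = employee name

Names in system_hr1: ['Carol', 'Rita']
Names in system_hr3: ['Carol', 'Eve', 'Leo', 'Paul']

Intersection: ['Carol']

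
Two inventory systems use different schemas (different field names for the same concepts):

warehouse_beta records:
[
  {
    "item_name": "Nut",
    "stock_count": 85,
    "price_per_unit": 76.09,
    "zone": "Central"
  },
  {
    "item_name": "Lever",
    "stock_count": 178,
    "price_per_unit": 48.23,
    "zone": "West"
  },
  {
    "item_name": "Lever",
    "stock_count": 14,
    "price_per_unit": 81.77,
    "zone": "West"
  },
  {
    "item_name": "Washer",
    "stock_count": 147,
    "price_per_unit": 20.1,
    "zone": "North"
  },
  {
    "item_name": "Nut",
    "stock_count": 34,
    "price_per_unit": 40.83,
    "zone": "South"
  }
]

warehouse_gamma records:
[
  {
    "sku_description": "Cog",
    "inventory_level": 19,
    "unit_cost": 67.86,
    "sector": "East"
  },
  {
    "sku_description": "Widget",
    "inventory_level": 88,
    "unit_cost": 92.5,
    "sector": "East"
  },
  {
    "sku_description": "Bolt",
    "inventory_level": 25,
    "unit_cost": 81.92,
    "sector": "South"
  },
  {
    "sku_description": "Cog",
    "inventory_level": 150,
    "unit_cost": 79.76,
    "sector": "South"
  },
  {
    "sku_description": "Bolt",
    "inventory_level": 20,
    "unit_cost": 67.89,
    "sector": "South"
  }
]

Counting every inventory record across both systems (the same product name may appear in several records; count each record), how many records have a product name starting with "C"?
2

Schema mapping: "item_name" (warehouse_beta) = "sku_description" (warehouse_gamma) = product name

Records with product name starting with "C" in warehouse_beta: 0
Records with product name starting with "C" in warehouse_gamma: 2

Total: 0 + 2 = 2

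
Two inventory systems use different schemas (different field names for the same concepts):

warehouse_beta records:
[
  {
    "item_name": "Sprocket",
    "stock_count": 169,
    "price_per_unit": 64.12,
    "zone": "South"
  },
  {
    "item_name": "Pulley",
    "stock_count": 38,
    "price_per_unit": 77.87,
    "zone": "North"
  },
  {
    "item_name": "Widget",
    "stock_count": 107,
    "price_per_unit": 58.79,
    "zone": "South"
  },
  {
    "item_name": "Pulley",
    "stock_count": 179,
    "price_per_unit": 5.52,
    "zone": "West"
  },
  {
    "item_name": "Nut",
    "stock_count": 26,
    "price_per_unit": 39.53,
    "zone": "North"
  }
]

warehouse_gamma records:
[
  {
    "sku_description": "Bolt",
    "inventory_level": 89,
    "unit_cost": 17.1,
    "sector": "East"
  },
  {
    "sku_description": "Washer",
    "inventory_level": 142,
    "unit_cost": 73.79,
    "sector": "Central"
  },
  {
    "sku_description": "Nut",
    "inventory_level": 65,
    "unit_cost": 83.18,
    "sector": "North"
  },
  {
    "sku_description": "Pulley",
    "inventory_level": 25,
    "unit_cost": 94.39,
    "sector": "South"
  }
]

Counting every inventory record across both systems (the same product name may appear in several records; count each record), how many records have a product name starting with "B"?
1

Schema mapping: "item_name" (warehouse_beta) = "sku_description" (warehouse_gamma) = product name

Records with product name starting with "B" in warehouse_beta: 0
Records with product name starting with "B" in warehouse_gamma: 1

Total: 0 + 1 = 1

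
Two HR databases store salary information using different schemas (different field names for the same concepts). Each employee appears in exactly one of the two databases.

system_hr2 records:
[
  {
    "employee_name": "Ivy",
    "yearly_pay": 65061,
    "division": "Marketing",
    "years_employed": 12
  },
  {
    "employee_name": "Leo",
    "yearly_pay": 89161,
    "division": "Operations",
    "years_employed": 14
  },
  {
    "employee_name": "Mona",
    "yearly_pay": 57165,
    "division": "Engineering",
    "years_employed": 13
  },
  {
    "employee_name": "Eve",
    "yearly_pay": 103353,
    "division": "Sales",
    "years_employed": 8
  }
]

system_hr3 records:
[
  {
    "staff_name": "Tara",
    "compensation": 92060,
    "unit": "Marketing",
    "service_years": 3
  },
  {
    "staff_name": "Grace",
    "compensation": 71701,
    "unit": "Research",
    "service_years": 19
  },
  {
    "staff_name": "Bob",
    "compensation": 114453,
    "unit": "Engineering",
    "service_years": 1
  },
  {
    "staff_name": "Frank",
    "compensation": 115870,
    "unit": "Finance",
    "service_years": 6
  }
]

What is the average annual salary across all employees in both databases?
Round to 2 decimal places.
88603.00

Schema mapping: "yearly_pay" (system_hr2) = "compensation" (system_hr3) = annual salary

All salaries: [65061, 89161, 57165, 103353, 92060, 71701, 114453, 115870]
Sum: 708824
Count: 8
Average: 708824 / 8 = 88603.00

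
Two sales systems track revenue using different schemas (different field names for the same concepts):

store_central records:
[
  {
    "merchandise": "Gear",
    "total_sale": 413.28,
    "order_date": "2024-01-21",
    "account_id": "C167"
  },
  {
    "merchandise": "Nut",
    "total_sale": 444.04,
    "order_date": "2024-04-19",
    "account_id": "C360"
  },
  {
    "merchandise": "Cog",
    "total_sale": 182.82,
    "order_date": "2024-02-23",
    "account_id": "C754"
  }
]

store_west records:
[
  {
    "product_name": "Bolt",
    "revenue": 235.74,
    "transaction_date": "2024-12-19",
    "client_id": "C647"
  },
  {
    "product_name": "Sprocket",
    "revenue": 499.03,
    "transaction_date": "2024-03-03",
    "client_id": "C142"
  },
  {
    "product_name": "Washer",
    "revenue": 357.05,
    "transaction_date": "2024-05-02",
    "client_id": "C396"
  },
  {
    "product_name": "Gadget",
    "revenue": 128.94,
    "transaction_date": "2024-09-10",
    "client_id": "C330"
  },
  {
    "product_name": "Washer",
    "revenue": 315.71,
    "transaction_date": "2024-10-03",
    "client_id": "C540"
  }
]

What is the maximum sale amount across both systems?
499.03

Reconcile: "total_sale" (store_central) = "revenue" (store_west) = sale amount

Maximum in store_central: 444.04
Maximum in store_west: 499.03

Overall maximum: max(444.04, 499.03) = 499.03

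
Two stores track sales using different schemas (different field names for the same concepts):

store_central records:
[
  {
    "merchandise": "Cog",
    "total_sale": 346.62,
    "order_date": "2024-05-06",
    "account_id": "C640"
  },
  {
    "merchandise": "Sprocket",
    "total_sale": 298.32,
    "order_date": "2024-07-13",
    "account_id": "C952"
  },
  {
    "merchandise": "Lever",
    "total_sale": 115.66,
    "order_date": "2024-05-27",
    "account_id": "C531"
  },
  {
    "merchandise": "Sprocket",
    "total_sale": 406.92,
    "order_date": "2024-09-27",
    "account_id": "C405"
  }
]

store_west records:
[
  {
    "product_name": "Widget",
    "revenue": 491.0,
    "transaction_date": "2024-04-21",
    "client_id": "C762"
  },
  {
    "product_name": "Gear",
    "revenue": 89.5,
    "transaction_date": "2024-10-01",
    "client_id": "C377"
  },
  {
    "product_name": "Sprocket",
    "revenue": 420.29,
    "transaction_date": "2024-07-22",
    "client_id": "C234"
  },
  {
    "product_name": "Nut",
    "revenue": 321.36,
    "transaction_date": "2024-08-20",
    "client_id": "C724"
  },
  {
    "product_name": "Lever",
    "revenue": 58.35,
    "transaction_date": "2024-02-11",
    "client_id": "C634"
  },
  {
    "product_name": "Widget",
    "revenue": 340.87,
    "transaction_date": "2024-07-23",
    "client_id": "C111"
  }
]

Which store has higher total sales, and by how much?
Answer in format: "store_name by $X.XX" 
store_west by $553.85

Schema mapping: "total_sale" (store_central) = "revenue" (store_west) = sale amount

Total for store_central: 1167.52
Total for store_west: 1721.37

Difference: |1167.52 - 1721.37| = 553.85
store_west has higher sales by $553.85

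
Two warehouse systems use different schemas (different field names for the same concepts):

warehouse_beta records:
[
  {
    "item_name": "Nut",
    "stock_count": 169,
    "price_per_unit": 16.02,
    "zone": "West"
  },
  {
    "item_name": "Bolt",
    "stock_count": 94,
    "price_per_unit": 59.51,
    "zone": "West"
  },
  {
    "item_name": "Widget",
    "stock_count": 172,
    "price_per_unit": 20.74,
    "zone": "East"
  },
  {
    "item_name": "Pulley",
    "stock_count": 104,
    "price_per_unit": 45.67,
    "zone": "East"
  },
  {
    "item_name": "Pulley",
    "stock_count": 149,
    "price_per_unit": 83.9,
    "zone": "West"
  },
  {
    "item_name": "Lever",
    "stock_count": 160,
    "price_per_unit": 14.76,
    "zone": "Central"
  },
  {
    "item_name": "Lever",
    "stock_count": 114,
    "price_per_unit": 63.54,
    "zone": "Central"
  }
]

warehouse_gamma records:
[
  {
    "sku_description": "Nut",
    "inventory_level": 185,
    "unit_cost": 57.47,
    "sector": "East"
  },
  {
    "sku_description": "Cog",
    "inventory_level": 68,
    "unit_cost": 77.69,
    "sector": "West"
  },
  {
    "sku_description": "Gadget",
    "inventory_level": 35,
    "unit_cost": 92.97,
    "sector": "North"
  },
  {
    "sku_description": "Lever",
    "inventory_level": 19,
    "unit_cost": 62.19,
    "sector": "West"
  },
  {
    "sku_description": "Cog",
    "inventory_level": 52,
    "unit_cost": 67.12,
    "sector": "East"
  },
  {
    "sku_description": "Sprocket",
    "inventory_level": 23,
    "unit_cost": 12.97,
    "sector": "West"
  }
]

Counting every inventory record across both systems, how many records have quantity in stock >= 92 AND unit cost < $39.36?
3

Schema mappings:
- "stock_count" (warehouse_beta) = "inventory_level" (warehouse_gamma) = quantity
- "price_per_unit" (warehouse_beta) = "unit_cost" (warehouse_gamma) = unit cost

Records meeting both conditions in warehouse_beta: 3
Records meeting both conditions in warehouse_gamma: 0

Total: 3 + 0 = 3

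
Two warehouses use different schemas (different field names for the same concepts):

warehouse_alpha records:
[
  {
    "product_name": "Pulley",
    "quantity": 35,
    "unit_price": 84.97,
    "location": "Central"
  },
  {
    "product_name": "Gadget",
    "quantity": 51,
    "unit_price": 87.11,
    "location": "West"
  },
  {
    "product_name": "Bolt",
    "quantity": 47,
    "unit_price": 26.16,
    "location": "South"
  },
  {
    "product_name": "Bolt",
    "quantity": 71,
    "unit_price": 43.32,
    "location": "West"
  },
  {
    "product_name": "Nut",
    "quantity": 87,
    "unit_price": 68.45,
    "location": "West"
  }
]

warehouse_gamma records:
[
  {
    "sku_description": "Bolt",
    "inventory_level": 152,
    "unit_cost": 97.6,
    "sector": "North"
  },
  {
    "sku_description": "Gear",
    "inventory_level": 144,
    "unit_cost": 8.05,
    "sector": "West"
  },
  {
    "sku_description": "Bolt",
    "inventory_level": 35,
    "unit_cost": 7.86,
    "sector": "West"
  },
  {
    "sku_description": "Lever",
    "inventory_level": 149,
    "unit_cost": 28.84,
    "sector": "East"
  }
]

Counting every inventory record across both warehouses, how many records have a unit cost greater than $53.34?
4

Schema mapping: "unit_price" (warehouse_alpha) = "unit_cost" (warehouse_gamma) = unit cost

Records > $53.34 in warehouse_alpha: 3
Records > $53.34 in warehouse_gamma: 1

Total count: 3 + 1 = 4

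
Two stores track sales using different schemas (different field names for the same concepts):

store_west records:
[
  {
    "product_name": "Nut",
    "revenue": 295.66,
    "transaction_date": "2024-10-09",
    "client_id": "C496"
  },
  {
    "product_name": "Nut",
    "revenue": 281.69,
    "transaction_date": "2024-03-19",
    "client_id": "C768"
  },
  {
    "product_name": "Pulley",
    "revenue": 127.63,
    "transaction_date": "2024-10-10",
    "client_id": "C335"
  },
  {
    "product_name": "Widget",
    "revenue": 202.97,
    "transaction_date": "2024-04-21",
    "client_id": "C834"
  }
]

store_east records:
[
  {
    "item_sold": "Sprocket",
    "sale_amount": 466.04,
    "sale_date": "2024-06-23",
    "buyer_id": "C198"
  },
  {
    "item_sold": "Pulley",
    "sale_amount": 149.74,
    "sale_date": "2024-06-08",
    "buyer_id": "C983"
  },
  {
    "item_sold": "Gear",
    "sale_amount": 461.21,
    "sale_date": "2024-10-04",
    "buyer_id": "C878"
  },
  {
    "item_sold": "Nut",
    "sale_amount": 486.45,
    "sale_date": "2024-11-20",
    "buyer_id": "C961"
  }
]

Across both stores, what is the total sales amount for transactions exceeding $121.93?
2471.39

Schema mapping: "revenue" (store_west) = "sale_amount" (store_east) = sale amount

Sum of sales > $121.93 in store_west: 907.95
Sum of sales > $121.93 in store_east: 1563.44

Total: 907.95 + 1563.44 = 2471.39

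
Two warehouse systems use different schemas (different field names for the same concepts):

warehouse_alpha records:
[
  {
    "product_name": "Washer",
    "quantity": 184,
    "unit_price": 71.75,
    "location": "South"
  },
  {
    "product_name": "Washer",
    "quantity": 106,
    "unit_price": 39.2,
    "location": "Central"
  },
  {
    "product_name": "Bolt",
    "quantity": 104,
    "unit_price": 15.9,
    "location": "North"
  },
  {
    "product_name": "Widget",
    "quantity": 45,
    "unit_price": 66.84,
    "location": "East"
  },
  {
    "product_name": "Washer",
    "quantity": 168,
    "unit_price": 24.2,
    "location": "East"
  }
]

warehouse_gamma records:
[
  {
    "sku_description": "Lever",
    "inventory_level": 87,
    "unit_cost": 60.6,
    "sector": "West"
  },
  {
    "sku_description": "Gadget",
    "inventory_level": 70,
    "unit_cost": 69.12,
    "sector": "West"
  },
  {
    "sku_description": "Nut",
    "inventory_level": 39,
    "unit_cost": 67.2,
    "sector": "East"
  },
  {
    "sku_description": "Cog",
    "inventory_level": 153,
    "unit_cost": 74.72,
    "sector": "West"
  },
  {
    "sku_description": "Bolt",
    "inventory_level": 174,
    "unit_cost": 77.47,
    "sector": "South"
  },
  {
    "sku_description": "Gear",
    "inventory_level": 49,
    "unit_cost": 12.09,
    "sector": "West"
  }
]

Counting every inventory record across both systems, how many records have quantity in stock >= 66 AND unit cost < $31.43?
2

Schema mappings:
- "quantity" (warehouse_alpha) = "inventory_level" (warehouse_gamma) = quantity
- "unit_price" (warehouse_alpha) = "unit_cost" (warehouse_gamma) = unit cost

Records meeting both conditions in warehouse_alpha: 2
Records meeting both conditions in warehouse_gamma: 0

Total: 2 + 0 = 2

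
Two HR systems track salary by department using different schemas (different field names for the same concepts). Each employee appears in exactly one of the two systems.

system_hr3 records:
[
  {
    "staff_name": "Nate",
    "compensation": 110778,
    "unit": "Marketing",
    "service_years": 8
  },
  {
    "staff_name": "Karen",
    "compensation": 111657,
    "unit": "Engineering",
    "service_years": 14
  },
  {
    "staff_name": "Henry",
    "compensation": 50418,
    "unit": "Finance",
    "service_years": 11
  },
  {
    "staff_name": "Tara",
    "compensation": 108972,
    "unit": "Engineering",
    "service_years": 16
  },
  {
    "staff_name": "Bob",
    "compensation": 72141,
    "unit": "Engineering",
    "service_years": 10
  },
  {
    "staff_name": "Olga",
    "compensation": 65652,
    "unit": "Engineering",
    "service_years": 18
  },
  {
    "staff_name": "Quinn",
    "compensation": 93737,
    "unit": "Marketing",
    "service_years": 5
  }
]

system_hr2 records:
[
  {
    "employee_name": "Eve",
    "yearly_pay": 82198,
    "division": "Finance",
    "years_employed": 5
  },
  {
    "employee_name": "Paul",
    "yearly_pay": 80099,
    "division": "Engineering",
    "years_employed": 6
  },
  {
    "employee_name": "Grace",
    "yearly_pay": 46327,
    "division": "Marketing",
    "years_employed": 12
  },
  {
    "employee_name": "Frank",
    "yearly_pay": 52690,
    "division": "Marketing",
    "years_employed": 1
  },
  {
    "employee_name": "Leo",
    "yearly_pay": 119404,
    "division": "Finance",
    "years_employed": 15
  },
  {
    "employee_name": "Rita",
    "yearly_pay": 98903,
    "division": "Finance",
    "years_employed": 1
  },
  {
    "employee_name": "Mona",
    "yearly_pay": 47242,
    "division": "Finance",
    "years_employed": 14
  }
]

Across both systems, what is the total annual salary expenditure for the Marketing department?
303532

Schema mappings:
- "unit" (system_hr3) = "division" (system_hr2) = department
- "compensation" (system_hr3) = "yearly_pay" (system_hr2) = salary

Marketing salaries from system_hr3: 204515
Marketing salaries from system_hr2: 99017

Total: 204515 + 99017 = 303532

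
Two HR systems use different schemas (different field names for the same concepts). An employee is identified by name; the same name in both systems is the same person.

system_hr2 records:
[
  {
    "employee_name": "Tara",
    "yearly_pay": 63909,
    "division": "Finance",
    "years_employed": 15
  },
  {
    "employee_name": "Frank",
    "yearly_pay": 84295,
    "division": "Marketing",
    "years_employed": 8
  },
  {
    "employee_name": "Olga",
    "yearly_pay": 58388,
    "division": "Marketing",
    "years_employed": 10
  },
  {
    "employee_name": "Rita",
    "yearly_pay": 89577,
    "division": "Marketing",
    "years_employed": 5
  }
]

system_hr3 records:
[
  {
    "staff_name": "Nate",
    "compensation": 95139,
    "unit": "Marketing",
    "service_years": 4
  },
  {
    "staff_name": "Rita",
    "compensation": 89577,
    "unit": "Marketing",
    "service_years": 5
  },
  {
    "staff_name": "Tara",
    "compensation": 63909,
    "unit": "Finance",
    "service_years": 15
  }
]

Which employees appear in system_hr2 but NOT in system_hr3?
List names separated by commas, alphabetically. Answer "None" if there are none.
Frank, Olga

Schema mapping: "employee_name" (system_hr2) = "staff_name" (system_hr3) = employee name

Names in system_hr2: ['Frank', 'Olga', 'Rita', 'Tara']
Names in system_hr3: ['Nate', 'Rita', 'Tara']

In system_hr2 but not system_hr3: ['Frank', 'Olga']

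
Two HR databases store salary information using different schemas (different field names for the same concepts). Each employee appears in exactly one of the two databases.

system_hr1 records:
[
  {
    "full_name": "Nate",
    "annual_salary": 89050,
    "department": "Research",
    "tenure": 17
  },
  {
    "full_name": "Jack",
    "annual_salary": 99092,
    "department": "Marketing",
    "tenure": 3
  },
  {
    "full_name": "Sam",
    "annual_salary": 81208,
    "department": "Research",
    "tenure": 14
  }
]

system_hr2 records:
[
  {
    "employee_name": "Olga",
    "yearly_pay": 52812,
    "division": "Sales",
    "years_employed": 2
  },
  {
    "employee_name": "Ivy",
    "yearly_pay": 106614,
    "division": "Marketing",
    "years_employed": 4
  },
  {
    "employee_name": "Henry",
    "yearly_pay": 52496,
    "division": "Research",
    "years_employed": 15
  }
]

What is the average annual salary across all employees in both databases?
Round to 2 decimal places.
80212.00

Schema mapping: "annual_salary" (system_hr1) = "yearly_pay" (system_hr2) = annual salary

All salaries: [89050, 99092, 81208, 52812, 106614, 52496]
Sum: 481272
Count: 6
Average: 481272 / 6 = 80212.00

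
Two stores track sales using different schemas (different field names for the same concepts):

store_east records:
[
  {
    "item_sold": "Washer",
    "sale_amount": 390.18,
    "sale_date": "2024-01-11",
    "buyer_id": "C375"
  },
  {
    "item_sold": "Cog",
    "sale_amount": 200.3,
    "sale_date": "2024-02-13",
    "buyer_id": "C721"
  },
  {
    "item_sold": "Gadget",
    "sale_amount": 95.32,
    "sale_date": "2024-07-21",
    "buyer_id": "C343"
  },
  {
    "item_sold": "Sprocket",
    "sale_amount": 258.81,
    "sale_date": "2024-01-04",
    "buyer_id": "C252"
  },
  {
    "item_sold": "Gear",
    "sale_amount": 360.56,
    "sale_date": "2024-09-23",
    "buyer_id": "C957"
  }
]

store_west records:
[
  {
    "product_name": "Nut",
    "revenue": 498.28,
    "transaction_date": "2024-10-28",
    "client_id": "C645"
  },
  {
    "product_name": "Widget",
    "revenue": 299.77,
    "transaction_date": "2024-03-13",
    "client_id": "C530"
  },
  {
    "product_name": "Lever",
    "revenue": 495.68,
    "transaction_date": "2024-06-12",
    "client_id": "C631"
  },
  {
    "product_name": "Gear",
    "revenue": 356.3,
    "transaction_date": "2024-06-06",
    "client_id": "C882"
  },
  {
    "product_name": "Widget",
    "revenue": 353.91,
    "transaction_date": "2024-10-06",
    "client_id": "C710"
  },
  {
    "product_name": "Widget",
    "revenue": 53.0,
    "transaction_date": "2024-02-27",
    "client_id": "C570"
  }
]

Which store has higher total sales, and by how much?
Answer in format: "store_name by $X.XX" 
store_west by $751.77

Schema mapping: "sale_amount" (store_east) = "revenue" (store_west) = sale amount

Total for store_east: 1305.17
Total for store_west: 2056.94

Difference: |1305.17 - 2056.94| = 751.77
store_west has higher sales by $751.77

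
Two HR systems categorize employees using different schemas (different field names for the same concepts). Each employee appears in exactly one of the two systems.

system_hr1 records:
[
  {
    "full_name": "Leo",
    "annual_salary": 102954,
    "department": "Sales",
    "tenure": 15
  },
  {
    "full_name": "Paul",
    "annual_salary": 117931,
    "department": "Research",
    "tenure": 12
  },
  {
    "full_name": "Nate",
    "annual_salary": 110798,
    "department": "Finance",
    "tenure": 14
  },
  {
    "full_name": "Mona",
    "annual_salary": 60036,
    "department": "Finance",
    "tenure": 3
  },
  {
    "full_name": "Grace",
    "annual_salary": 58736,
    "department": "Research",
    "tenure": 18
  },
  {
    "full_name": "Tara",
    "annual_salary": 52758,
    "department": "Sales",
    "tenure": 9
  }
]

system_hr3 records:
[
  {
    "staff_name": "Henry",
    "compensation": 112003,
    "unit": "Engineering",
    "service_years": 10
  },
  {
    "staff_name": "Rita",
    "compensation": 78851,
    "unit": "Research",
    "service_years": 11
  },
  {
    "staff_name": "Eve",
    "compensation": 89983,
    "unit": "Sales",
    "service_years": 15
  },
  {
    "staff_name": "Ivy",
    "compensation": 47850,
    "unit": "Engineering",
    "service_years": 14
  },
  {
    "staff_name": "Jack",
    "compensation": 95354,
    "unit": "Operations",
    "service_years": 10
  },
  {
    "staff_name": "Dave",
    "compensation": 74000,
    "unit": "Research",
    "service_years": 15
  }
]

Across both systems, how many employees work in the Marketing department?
0

Schema mapping: "department" (system_hr1) = "unit" (system_hr3) = department

Marketing employees in system_hr1: 0
Marketing employees in system_hr3: 0

Total in Marketing: 0 + 0 = 0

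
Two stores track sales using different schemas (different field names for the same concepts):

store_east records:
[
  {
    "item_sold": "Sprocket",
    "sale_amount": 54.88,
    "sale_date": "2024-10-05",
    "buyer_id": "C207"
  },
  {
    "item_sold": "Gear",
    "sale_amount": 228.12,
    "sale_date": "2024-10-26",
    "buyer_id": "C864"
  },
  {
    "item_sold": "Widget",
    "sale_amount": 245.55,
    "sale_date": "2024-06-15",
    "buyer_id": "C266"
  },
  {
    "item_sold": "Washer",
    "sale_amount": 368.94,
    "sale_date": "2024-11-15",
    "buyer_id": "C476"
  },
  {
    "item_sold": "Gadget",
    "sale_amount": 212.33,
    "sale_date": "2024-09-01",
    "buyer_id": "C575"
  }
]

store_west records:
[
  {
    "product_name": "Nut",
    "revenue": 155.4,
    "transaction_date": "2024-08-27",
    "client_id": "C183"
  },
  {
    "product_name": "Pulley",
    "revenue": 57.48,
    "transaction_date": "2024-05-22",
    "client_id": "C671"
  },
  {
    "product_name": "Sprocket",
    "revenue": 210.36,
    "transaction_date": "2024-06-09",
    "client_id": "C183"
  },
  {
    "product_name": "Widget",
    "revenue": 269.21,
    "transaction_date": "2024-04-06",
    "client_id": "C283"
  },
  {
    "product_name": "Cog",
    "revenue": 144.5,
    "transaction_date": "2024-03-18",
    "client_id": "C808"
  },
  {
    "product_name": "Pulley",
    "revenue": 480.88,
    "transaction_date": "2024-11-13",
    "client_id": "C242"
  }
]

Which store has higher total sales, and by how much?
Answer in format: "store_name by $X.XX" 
store_west by $208.01

Schema mapping: "sale_amount" (store_east) = "revenue" (store_west) = sale amount

Total for store_east: 1109.82
Total for store_west: 1317.83

Difference: |1109.82 - 1317.83| = 208.01
store_west has higher sales by $208.01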